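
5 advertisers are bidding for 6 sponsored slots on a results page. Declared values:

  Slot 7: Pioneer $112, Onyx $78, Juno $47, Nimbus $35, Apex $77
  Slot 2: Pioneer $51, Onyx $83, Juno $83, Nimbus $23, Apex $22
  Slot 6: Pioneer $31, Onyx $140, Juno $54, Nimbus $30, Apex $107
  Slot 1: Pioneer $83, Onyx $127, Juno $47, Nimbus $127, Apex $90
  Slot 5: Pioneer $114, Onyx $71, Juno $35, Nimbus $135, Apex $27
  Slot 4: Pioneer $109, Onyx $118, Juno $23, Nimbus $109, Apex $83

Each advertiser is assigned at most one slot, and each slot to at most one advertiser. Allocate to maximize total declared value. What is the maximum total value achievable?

Optimal: Pioneer→Slot 7 ($112), Onyx→Slot 1 ($127), Juno→Slot 2 ($83), Nimbus→Slot 5 ($135), Apex→Slot 6 ($107) — total 112+127+83+135+107 = $564.
Row-greedy (each advertiser in turn takes its best remaining slot) gives $547, worse by 17.

Maximum total: $564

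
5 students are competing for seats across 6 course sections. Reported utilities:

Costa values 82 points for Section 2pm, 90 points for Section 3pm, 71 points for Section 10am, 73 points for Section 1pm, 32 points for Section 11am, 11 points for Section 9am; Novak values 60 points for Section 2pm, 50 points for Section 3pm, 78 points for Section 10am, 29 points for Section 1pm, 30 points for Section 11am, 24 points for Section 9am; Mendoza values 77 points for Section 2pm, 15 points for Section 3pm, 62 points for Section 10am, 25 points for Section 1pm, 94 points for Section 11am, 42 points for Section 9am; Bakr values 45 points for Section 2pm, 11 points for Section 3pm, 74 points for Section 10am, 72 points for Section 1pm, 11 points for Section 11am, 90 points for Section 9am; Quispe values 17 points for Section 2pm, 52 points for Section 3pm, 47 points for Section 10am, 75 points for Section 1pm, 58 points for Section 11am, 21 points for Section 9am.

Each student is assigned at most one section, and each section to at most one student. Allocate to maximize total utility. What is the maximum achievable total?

This is a one-to-one assignment (maximum-weight bipartite matching).
Optimal: Costa→Section 3pm (90 points), Novak→Section 10am (78 points), Mendoza→Section 11am (94 points), Bakr→Section 9am (90 points), Quispe→Section 1pm (75 points) — total 90+78+94+90+75 = 427 points.
Column-greedy (each section in turn goes to its best remaining student) gives 378 points, worse by 49.
No other one-to-one assignment exceeds 427 points.

Maximum total: 427 points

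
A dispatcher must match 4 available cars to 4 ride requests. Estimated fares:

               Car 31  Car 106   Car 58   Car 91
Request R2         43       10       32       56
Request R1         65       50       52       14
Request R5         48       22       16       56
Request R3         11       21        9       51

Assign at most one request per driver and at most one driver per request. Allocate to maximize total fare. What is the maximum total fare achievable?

Optimal: Car 31→Request R5 ($48), Car 106→Request R1 ($50), Car 58→Request R2 ($32), Car 91→Request R3 ($51) — total 48+50+32+51 = $181.

Max total: $181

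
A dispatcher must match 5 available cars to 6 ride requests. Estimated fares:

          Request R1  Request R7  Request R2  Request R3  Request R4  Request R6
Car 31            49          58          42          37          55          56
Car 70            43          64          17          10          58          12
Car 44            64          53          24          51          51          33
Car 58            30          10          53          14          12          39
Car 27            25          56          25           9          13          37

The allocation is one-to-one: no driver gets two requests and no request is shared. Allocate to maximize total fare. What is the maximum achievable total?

Optimal: Car 31→Request R6 ($56), Car 70→Request R4 ($58), Car 44→Request R1 ($64), Car 58→Request R2 ($53), Car 27→Request R7 ($56) — total 56+58+64+53+56 = $287.
Max-entry greedy (repeatedly take the single best remaining cell) gives $250, worse by 37.
Next-best assignment: Car 31→Request R6, Car 70→Request R4, Car 44→Request R3, Car 58→Request R2, Car 27→Request R7 = $274.
No other one-to-one assignment exceeds $287.

Maximum total: $287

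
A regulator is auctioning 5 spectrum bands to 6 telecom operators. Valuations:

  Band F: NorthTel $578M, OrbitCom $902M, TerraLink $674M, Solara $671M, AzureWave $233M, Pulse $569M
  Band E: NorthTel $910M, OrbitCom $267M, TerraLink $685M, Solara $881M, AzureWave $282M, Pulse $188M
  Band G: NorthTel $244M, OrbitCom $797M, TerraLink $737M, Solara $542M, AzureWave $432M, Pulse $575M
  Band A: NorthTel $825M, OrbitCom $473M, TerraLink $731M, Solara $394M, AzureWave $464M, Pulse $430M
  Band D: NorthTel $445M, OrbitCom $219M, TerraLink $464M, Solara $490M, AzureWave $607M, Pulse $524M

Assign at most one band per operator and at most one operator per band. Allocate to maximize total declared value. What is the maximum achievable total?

Treat this as an assignment problem: match each operator to one band.
Optimal: OrbitCom→Band F ($902M), Solara→Band E ($881M), TerraLink→Band G ($737M), NorthTel→Band A ($825M), AzureWave→Band D ($607M) — total 902+881+737+825+607 = $3952M.
Column-greedy (each band in turn goes to its best remaining operator) gives $3537M, worse by 415.
Next-best assignment: OrbitCom→Band F, Solara→Band E, TerraLink→Band G, NorthTel→Band A, Pulse→Band D = $3869M.
Swapping NorthTel↔AzureWave (NorthTel→Band D $445M, AzureWave→Band A $464M) loses 523.

Max total: $3952M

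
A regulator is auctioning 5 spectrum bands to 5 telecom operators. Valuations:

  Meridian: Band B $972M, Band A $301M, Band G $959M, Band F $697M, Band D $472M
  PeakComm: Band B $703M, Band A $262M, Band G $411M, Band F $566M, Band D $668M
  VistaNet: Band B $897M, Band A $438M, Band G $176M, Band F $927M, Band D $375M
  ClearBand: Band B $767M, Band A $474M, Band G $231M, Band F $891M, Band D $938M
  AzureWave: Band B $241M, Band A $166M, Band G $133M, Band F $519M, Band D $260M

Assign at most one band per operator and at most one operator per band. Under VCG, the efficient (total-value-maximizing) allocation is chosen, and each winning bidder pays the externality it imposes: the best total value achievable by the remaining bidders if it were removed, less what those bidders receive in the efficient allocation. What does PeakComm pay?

Efficient allocation: Meridian→Band G ($959M), PeakComm→Band B ($703M), VistaNet→Band F ($927M), ClearBand→Band D ($938M), AzureWave→Band A ($166M); total welfare W = $3693M.
PeakComm receives Band B at value $703M, so the others get W − 703 = $2990M.
Without PeakComm: best allocation of the remaining 4 bidders over all 5 bands is Meridian→Band G ($959M), VistaNet→Band B ($897M), ClearBand→Band D ($938M), AzureWave→Band F ($519M), total $3313M.
VCG payment = (others' best without PeakComm) − (others' welfare with PeakComm) = 3313 − 2990 = $323M.

PeakComm pays $323M.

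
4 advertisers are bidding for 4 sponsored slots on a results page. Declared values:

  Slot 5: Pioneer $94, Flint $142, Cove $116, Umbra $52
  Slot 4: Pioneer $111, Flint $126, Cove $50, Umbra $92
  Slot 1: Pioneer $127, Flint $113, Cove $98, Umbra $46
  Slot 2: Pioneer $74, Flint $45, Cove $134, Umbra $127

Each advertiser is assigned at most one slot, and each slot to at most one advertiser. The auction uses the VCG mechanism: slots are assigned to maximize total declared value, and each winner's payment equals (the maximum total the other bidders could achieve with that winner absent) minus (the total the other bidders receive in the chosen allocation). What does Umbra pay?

Umbra pays $34.

Efficient allocation: Pioneer→Slot 1 ($127), Flint→Slot 4 ($126), Cove→Slot 5 ($116), Umbra→Slot 2 ($127); total welfare W = $496.
Umbra receives Slot 2 at value $127, so the others get W − 127 = $369.
Without Umbra: best allocation of the remaining 3 bidders over all 4 slots is Pioneer→Slot 1 ($127), Flint→Slot 5 ($142), Cove→Slot 2 ($134), total $403.
VCG payment = (others' best without Umbra) − (others' welfare with Umbra) = 403 − 369 = $34.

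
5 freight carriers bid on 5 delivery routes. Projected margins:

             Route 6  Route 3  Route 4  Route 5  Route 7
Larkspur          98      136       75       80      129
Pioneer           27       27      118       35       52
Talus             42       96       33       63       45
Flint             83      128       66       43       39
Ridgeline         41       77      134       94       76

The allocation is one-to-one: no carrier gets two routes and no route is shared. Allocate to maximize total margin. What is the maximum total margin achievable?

This is the linear assignment problem.
Optimal: Larkspur→Route 7 ($129k), Pioneer→Route 4 ($118k), Talus→Route 3 ($96k), Flint→Route 6 ($83k), Ridgeline→Route 5 ($94k) — total 129+118+96+83+94 = $520k.
Column-greedy (each route in turn goes to its best remaining carrier) gives $475k, worse by 45.
Next-best assignment: Larkspur→Route 7, Pioneer→Route 4, Talus→Route 6, Flint→Route 3, Ridgeline→Route 5 = $511k.
Checked against all permutations: $520k is optimal.

Max total: $520k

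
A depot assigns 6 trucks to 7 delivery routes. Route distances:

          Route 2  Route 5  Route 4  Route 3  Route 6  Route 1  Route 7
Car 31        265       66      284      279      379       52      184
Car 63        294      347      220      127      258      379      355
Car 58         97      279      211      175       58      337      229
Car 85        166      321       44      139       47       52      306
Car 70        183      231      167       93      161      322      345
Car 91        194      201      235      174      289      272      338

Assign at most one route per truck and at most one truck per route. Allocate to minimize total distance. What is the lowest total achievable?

Min total: 664 km

Optimal: Car 31→Route 5 (66 km), Car 63→Route 3 (127 km), Car 58→Route 6 (58 km), Car 85→Route 1 (52 km), Car 70→Route 4 (167 km), Car 91→Route 2 (194 km) — total 66+127+58+52+167+194 = 664 km.
Row-greedy (each truck in turn takes its cheapest remaining route) gives 665 km, worse by 1.
No other one-to-one assignment undercuts 664 km.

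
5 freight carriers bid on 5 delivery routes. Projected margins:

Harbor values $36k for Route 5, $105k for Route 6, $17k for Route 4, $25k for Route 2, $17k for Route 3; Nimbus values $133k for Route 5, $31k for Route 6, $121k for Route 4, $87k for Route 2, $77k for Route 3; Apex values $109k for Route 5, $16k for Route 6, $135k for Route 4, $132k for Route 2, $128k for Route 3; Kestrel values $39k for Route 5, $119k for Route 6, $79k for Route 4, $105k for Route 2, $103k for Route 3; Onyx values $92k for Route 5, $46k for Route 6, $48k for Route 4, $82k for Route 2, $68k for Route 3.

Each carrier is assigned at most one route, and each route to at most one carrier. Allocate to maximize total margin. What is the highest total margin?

Maximum total: $558k

This is the linear assignment problem.
Optimal: Harbor→Route 6 ($105k), Nimbus→Route 5 ($133k), Apex→Route 4 ($135k), Kestrel→Route 3 ($103k), Onyx→Route 2 ($82k) — total 105+133+135+103+82 = $558k.
Row-greedy (each carrier in turn takes its best remaining route) gives $546k, worse by 12.
Swapping Kestrel↔Onyx (Kestrel→Route 2 $105k, Onyx→Route 3 $68k) loses 12.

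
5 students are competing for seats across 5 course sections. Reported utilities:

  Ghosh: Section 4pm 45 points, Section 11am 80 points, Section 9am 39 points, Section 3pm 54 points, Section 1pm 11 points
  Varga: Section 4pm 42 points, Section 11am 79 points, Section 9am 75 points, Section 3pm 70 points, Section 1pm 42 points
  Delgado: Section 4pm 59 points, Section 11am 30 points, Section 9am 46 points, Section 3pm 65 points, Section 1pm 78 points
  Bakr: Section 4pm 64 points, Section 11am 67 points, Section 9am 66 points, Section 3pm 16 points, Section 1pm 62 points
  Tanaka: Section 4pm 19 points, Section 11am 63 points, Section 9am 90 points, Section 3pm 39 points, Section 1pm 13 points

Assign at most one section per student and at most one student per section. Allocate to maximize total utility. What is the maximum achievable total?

Optimal: Ghosh→Section 11am (80 points), Varga→Section 3pm (70 points), Delgado→Section 1pm (78 points), Bakr→Section 4pm (64 points), Tanaka→Section 9am (90 points) — total 80+70+78+64+90 = 382 points.

Max total: 382 points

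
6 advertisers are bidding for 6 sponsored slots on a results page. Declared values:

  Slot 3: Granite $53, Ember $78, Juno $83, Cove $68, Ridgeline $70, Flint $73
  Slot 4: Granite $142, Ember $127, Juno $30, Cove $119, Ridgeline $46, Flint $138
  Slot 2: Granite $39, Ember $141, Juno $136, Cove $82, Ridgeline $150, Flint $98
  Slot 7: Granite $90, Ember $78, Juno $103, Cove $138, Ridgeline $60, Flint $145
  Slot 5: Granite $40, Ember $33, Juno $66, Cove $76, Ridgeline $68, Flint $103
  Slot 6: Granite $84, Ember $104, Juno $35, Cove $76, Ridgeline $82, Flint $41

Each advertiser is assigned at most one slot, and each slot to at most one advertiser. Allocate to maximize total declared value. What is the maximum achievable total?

Maximum total: $720

Optimal: Granite→Slot 4 ($142), Ember→Slot 6 ($104), Juno→Slot 3 ($83), Cove→Slot 7 ($138), Ridgeline→Slot 2 ($150), Flint→Slot 5 ($103) — total 142+104+83+138+150+103 = $720.
Row-greedy (each advertiser in turn takes its best remaining slot) gives $617, worse by 103.
Next-best assignment: Granite→Slot 4, Ember→Slot 6, Juno→Slot 3, Cove→Slot 5, Ridgeline→Slot 2, Flint→Slot 7 = $700.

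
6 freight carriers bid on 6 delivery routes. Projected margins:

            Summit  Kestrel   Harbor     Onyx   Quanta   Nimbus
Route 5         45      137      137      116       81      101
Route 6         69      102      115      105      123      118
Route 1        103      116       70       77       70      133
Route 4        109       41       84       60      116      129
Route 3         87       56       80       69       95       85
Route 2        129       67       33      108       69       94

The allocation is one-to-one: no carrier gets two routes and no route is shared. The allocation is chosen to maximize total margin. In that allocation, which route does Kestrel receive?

Optimal: Summit→Route 2 ($129k), Kestrel→Route 1 ($116k), Harbor→Route 5 ($137k), Onyx→Route 6 ($105k), Quanta→Route 3 ($95k), Nimbus→Route 4 ($129k) — total 129+116+137+105+95+129 = $711k.
Column-greedy (each route in turn goes to its best remaining carrier) gives $690k, worse by 21.
Checked against all permutations: $711k is optimal.
Kestrel's own top route is Route 5 ($137k), but forcing Kestrel→Route 5 and reassigning the rest optimally gives only $700k — worse by 11.

Kestrel receives Route 1.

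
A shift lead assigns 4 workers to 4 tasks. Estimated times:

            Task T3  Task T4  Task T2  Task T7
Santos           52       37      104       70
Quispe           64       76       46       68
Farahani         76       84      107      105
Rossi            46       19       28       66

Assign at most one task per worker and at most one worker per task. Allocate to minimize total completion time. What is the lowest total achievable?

Minimum total: 209 min

Optimal: Santos→Task T4 (37 min), Quispe→Task T7 (68 min), Farahani→Task T3 (76 min), Rossi→Task T2 (28 min) — total 37+68+76+28 = 209 min.
Row-greedy (each worker in turn takes its cheapest remaining task) gives 225 min, worse by 16.
Checked against all permutations: 209 min is optimal.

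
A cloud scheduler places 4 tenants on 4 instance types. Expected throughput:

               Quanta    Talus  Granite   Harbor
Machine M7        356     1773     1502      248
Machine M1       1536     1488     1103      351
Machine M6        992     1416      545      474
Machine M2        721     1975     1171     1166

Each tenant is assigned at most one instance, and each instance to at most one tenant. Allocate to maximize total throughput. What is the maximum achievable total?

Maximum total: 5620 ops/s

Optimal: Quanta→Machine M1 (1536 ops/s), Talus→Machine M6 (1416 ops/s), Granite→Machine M7 (1502 ops/s), Harbor→Machine M2 (1166 ops/s) — total 1536+1416+1502+1166 = 5620 ops/s.
Column-greedy (each instance in turn goes to its best remaining tenant) gives 5020 ops/s, worse by 600.
Next-best assignment: Quanta→Machine M1, Talus→Machine M2, Granite→Machine M7, Harbor→Machine M6 = 5487 ops/s.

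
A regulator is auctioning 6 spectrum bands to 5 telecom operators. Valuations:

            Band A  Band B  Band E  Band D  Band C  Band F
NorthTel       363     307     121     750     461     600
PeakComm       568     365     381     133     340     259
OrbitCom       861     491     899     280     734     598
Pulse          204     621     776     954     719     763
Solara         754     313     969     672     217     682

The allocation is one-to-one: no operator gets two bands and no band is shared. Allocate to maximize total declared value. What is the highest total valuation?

Optimal: NorthTel→Band F ($600M), PeakComm→Band A ($568M), OrbitCom→Band C ($734M), Pulse→Band D ($954M), Solara→Band E ($969M) — total 600+568+734+954+969 = $3825M.
Next-best assignment: NorthTel→Band D, PeakComm→Band A, OrbitCom→Band C, Pulse→Band F, Solara→Band E = $3784M.

Maximum total: $3825M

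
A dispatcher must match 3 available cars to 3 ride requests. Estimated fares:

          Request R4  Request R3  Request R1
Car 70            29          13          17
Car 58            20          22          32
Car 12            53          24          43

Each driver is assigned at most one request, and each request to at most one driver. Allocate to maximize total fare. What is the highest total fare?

Maximum total: $98

This is the linear assignment problem.
Optimal: Car 70→Request R3 ($13), Car 58→Request R1 ($32), Car 12→Request R4 ($53) — total 13+32+53 = $98.
Column-greedy (each request in turn goes to its best remaining driver) gives $92, worse by 6.
No other one-to-one assignment exceeds $98.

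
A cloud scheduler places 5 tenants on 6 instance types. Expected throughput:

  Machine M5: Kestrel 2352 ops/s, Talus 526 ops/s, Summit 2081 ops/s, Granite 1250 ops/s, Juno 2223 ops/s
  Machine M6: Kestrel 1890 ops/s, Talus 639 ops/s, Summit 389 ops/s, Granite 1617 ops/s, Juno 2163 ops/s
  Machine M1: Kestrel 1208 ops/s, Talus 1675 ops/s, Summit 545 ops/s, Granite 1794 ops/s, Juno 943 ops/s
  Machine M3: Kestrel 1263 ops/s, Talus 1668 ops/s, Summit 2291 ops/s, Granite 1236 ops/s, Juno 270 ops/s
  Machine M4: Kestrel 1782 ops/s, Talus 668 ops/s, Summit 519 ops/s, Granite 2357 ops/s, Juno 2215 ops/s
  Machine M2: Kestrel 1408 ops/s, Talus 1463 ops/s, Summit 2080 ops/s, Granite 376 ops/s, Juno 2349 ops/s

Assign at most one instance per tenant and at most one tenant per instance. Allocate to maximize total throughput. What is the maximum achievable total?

Maximum total: 11024 ops/s

Optimal: Kestrel→Machine M5 (2352 ops/s), Talus→Machine M1 (1675 ops/s), Summit→Machine M3 (2291 ops/s), Granite→Machine M4 (2357 ops/s), Juno→Machine M2 (2349 ops/s) — total 2352+1675+2291+2357+2349 = 11024 ops/s.
Column-greedy (each instance in turn goes to its best remaining tenant) gives 9268 ops/s, worse by 1756.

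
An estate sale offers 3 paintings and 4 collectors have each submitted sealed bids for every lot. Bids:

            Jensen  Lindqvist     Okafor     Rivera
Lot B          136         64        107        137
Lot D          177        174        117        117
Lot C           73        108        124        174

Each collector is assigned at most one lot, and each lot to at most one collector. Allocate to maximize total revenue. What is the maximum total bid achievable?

Maximum total: $484

Optimal: Jensen→Lot B ($136), Lindqvist→Lot D ($174), Rivera→Lot C ($174) — total 136+174+174 = $484.
Row-greedy (each collector in turn takes its best remaining lot) gives $392, worse by 92.
Swapping Jensen↔Rivera (Jensen→Lot C $73, Rivera→Lot B $137) loses 100.
Every other assignment is strictly worse.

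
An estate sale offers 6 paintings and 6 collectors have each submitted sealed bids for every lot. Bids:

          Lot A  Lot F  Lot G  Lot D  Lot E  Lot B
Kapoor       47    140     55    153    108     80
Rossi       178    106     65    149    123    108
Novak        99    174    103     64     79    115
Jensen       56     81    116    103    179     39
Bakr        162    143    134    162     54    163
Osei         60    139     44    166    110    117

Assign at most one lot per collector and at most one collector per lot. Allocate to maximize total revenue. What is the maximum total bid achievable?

Maximum total: $935

Optimal: Kapoor→Lot D ($153), Rossi→Lot A ($178), Novak→Lot F ($174), Jensen→Lot E ($179), Bakr→Lot G ($134), Osei→Lot B ($117) — total 153+178+174+179+134+117 = $935.
Max-entry greedy (repeatedly take the single best remaining cell) gives $915, worse by 20.
Swapping Novak↔Rossi (Novak→Lot A $99, Rossi→Lot F $106) loses 147.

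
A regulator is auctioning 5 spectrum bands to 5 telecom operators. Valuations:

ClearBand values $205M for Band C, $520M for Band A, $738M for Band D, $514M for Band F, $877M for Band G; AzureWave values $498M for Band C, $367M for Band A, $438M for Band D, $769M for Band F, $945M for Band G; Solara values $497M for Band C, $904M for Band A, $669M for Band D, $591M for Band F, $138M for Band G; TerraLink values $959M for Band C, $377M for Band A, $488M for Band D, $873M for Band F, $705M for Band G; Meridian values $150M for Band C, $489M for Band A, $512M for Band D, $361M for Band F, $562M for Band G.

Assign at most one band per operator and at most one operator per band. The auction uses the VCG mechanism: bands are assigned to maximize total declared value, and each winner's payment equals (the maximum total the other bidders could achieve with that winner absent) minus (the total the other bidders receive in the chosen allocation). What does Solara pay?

Efficient allocation: ClearBand→Band G ($877M), AzureWave→Band F ($769M), Solara→Band A ($904M), TerraLink→Band C ($959M), Meridian→Band D ($512M); total welfare W = $4021M.
Solara receives Band A at value $904M, so the others get W − 904 = $3117M.
Without Solara: best allocation of the remaining 4 bidders over all 5 bands is ClearBand→Band D ($738M), AzureWave→Band G ($945M), TerraLink→Band C ($959M), Meridian→Band A ($489M), total $3131M.
VCG payment = (others' best without Solara) − (others' welfare with Solara) = 3131 − 3117 = $14M.

Solara pays $14M.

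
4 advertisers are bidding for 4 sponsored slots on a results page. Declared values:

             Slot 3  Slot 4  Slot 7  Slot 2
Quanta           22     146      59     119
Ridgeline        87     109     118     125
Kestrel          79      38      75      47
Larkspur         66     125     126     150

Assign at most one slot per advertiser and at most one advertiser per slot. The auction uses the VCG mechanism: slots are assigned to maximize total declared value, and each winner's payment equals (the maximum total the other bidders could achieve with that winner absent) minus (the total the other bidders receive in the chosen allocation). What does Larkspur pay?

Larkspur pays $7.

Efficient allocation: Quanta→Slot 4 ($146), Ridgeline→Slot 7 ($118), Kestrel→Slot 3 ($79), Larkspur→Slot 2 ($150); total welfare W = $493.
Larkspur receives Slot 2 at value $150, so the others get W − 150 = $343.
Without Larkspur: best allocation of the remaining 3 bidders over all 4 slots is Quanta→Slot 4 ($146), Ridgeline→Slot 2 ($125), Kestrel→Slot 3 ($79), total $350.
VCG payment = (others' best without Larkspur) − (others' welfare with Larkspur) = 350 − 343 = $7.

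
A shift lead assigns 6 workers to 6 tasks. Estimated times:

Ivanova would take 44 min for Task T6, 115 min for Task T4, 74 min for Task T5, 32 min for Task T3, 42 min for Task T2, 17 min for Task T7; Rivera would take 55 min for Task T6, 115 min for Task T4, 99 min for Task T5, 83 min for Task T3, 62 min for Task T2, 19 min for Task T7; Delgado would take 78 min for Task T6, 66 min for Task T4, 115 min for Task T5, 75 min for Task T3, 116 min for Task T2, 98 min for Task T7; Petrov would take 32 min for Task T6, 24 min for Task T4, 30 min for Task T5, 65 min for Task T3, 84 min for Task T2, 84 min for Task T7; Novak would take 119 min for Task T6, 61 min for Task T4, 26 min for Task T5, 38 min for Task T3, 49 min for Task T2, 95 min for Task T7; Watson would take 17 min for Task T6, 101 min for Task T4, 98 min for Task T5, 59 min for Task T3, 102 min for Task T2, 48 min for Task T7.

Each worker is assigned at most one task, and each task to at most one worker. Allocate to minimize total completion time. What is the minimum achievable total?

Minimum total: 203 min

This is a one-to-one assignment (minimum-cost bipartite matching).
Optimal: Ivanova→Task T2 (42 min), Rivera→Task T7 (19 min), Delgado→Task T3 (75 min), Petrov→Task T4 (24 min), Novak→Task T5 (26 min), Watson→Task T6 (17 min) — total 42+19+75+24+26+17 = 203 min.
Min-entry greedy (repeatedly take the single cheapest remaining cell) gives 221 min, worse by 18.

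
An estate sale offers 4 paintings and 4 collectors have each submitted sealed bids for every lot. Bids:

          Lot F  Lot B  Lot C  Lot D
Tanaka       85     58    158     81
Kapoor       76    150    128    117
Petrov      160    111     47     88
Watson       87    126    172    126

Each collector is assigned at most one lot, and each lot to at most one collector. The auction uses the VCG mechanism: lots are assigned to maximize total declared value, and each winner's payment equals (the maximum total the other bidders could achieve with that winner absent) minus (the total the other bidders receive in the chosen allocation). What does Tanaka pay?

Tanaka pays $46.

Efficient allocation: Tanaka→Lot C ($158), Kapoor→Lot B ($150), Petrov→Lot F ($160), Watson→Lot D ($126); total welfare W = $594.
Tanaka receives Lot C at value $158, so the others get W − 158 = $436.
Without Tanaka: best allocation of the remaining 3 bidders over all 4 lots is Kapoor→Lot B ($150), Petrov→Lot F ($160), Watson→Lot C ($172), total $482.
VCG payment = (others' best without Tanaka) − (others' welfare with Tanaka) = 482 − 436 = $46.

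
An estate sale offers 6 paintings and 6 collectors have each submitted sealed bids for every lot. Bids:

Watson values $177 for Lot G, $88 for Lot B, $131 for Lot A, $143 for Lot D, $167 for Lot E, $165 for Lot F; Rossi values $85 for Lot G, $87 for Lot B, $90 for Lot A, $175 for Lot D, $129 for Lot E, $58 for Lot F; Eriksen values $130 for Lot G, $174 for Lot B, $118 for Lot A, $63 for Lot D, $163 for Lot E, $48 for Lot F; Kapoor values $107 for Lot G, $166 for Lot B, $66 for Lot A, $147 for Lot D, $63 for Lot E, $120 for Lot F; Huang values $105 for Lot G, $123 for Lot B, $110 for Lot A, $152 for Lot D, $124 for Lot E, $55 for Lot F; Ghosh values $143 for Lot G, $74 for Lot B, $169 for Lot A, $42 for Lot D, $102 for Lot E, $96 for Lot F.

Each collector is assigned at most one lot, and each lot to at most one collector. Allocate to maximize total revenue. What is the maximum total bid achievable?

Max total: $943

This is the linear assignment problem.
Optimal: Watson→Lot F ($165), Rossi→Lot D ($175), Eriksen→Lot E ($163), Kapoor→Lot B ($166), Huang→Lot G ($105), Ghosh→Lot A ($169) — total 165+175+163+166+105+169 = $943.
Row-greedy (each collector in turn takes its best remaining lot) gives $939, worse by 4.
Checked against all permutations: $943 is optimal.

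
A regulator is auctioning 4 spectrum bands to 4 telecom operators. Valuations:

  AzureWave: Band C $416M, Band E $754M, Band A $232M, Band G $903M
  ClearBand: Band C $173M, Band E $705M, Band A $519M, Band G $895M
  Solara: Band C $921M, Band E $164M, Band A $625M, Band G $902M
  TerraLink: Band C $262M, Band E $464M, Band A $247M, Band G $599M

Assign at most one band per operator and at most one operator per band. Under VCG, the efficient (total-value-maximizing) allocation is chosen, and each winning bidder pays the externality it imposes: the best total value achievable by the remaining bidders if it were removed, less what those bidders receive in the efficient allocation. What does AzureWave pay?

AzureWave pays $217M.

Efficient allocation: AzureWave→Band E ($754M), ClearBand→Band G ($895M), Solara→Band C ($921M), TerraLink→Band A ($247M); total welfare W = $2817M.
AzureWave receives Band E at value $754M, so the others get W − 754 = $2063M.
Without AzureWave: best allocation of the remaining 3 bidders over all 4 bands is ClearBand→Band G ($895M), Solara→Band C ($921M), TerraLink→Band E ($464M), total $2280M.
VCG payment = (others' best without AzureWave) − (others' welfare with AzureWave) = 2280 − 2063 = $217M.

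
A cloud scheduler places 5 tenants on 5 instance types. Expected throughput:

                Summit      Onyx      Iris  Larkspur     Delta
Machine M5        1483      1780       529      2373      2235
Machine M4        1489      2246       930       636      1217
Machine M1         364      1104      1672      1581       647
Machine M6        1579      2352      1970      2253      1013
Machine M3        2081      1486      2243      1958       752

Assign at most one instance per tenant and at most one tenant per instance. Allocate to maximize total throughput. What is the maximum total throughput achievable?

Maximum total: 10487 ops/s

This is the linear assignment problem.
Optimal: Summit→Machine M3 (2081 ops/s), Onyx→Machine M4 (2246 ops/s), Iris→Machine M1 (1672 ops/s), Larkspur→Machine M6 (2253 ops/s), Delta→Machine M5 (2235 ops/s) — total 2081+2246+1672+2253+2235 = 10487 ops/s.
Column-greedy (each instance in turn goes to its best remaining tenant) gives 8622 ops/s, worse by 1865.
Swapping Larkspur↔Onyx (Larkspur→Machine M4 636 ops/s, Onyx→Machine M6 2352 ops/s) loses 1511.
Checked against all permutations: 10487 ops/s is optimal.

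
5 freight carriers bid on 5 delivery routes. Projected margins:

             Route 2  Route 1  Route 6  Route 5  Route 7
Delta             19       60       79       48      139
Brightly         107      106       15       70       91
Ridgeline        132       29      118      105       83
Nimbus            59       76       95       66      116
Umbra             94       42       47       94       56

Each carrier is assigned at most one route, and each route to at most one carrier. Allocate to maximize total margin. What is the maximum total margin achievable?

Maximum total: $566k

This is the linear assignment problem.
Optimal: Delta→Route 7 ($139k), Brightly→Route 1 ($106k), Ridgeline→Route 2 ($132k), Nimbus→Route 6 ($95k), Umbra→Route 5 ($94k) — total 139+106+132+95+94 = $566k.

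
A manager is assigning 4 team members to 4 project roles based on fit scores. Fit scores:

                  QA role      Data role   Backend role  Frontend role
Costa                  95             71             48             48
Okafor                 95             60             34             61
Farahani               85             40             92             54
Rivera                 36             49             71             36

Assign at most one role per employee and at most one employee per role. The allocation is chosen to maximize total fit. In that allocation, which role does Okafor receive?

Optimal: Costa→QA role (95 pts), Okafor→Frontend role (61 pts), Farahani→Backend role (92 pts), Rivera→Data role (49 pts) — total 95+61+92+49 = 297 pts.
Column-greedy (each role in turn goes to its best remaining employee) gives 283 pts, worse by 14.
Okafor's own top role is QA role (95 pts), but forcing Okafor→QA role and reassigning the rest optimally gives only 294 pts — worse by 3.

Okafor receives Frontend role.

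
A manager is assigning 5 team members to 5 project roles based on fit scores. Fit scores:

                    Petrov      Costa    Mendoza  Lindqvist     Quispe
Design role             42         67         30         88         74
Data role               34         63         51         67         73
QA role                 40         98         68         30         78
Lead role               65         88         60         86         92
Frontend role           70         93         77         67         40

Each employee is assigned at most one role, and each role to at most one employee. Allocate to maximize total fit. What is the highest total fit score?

Maximum total: 401 pts

Optimal: Petrov→Lead role (65 pts), Costa→QA role (98 pts), Mendoza→Frontend role (77 pts), Lindqvist→Design role (88 pts), Quispe→Data role (73 pts) — total 65+98+77+88+73 = 401 pts.
Row-greedy (each employee in turn takes its best remaining role) gives 389 pts, worse by 12.
Next-best assignment: Petrov→Frontend role, Costa→QA role, Mendoza→Data role, Lindqvist→Design role, Quispe→Lead role = 399 pts.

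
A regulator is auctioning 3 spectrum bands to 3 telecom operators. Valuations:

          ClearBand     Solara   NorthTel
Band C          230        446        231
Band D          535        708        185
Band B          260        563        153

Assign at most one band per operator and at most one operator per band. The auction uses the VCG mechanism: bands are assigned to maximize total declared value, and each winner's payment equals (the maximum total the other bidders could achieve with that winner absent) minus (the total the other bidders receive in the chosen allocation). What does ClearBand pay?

Efficient allocation: ClearBand→Band D ($535M), Solara→Band B ($563M), NorthTel→Band C ($231M); total welfare W = $1329M.
ClearBand receives Band D at value $535M, so the others get W − 535 = $794M.
Without ClearBand: best allocation of the remaining 2 bidders over all 3 bands is Solara→Band D ($708M), NorthTel→Band C ($231M), total $939M.
VCG payment = (others' best without ClearBand) − (others' welfare with ClearBand) = 939 − 794 = $145M.

ClearBand pays $145M.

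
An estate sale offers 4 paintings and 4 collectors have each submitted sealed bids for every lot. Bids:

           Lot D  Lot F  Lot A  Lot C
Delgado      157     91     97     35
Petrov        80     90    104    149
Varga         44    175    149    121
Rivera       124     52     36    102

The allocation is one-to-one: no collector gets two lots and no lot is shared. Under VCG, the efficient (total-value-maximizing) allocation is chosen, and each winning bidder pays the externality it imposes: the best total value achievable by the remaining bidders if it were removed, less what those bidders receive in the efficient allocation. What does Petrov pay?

Petrov pays $38.

Efficient allocation: Delgado→Lot A ($97), Petrov→Lot C ($149), Varga→Lot F ($175), Rivera→Lot D ($124); total welfare W = $545.
Petrov receives Lot C at value $149, so the others get W − 149 = $396.
Without Petrov: best allocation of the remaining 3 bidders over all 4 lots is Delgado→Lot D ($157), Varga→Lot F ($175), Rivera→Lot C ($102), total $434.
VCG payment = (others' best without Petrov) − (others' welfare with Petrov) = 434 − 396 = $38.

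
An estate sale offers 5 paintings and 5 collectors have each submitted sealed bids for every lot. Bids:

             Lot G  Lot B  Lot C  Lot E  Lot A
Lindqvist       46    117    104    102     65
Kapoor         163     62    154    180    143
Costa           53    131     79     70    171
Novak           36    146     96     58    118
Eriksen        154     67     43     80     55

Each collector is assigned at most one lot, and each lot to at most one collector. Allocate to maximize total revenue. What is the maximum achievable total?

Optimal: Lindqvist→Lot C ($104), Kapoor→Lot E ($180), Costa→Lot A ($171), Novak→Lot B ($146), Eriksen→Lot G ($154) — total 104+180+171+146+154 = $755.
Row-greedy (each collector in turn takes its best remaining lot) gives $718, worse by 37.

Max total: $755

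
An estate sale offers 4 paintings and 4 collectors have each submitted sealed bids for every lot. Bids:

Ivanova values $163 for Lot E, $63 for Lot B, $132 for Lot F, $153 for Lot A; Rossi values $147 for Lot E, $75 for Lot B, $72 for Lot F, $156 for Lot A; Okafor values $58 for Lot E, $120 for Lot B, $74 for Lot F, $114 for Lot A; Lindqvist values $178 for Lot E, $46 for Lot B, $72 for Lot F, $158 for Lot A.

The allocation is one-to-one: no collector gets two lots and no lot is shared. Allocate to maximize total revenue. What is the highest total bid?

Max total: $586

Optimal: Ivanova→Lot F ($132), Rossi→Lot A ($156), Okafor→Lot B ($120), Lindqvist→Lot E ($178) — total 132+156+120+178 = $586.
Row-greedy (each collector in turn takes its best remaining lot) gives $511, worse by 75.
Next-best assignment: Ivanova→Lot F, Rossi→Lot E, Okafor→Lot B, Lindqvist→Lot A = $557.
Swapping Lindqvist↔Rossi (Lindqvist→Lot A $158, Rossi→Lot E $147) loses 29.
No other one-to-one assignment exceeds $586.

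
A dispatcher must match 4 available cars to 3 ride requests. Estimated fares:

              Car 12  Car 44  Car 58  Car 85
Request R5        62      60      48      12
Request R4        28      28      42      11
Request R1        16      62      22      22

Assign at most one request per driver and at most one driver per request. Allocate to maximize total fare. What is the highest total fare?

Maximum total: $166

Optimal: Car 12→Request R5 ($62), Car 58→Request R4 ($42), Car 44→Request R1 ($62) — total 62+42+62 = $166.
Next-best assignment: Car 58→Request R5, Car 12→Request R4, Car 44→Request R1 = $138.
No other one-to-one assignment exceeds $166.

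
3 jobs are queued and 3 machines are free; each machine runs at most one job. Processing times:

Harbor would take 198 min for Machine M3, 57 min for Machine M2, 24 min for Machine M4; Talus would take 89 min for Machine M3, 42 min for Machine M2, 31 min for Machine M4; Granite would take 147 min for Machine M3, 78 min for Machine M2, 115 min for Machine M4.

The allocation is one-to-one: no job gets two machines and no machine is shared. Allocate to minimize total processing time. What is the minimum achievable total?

Minimum total: 191 min

This is the linear assignment problem.
Optimal: Harbor→Machine M4 (24 min), Talus→Machine M3 (89 min), Granite→Machine M2 (78 min) — total 24+89+78 = 191 min.
Min-entry greedy (repeatedly take the single cheapest remaining cell) gives 213 min, worse by 22.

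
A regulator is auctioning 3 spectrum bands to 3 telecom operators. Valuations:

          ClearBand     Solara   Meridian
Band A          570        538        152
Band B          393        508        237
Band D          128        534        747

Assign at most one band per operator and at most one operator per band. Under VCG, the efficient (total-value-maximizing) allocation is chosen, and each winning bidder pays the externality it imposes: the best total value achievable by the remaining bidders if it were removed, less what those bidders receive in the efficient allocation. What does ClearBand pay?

ClearBand pays $30M.

Efficient allocation: ClearBand→Band A ($570M), Solara→Band B ($508M), Meridian→Band D ($747M); total welfare W = $1825M.
ClearBand receives Band A at value $570M, so the others get W − 570 = $1255M.
Without ClearBand: best allocation of the remaining 2 bidders over all 3 bands is Solara→Band A ($538M), Meridian→Band D ($747M), total $1285M.
VCG payment = (others' best without ClearBand) − (others' welfare with ClearBand) = 1285 − 1255 = $30M.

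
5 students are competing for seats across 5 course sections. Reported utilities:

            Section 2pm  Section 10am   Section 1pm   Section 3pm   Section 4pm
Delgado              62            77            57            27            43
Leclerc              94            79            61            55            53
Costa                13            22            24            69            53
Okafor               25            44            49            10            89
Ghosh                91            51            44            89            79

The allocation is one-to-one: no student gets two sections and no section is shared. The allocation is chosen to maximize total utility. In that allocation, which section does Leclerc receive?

Treat this as an assignment problem: match each student to one section.
Optimal: Delgado→Section 10am (77 points), Leclerc→Section 1pm (61 points), Costa→Section 3pm (69 points), Okafor→Section 4pm (89 points), Ghosh→Section 2pm (91 points) — total 77+61+69+89+91 = 387 points.
Max-entry greedy (repeatedly take the single best remaining cell) gives 373 points, worse by 14.
Next-best assignment: Delgado→Section 1pm, Leclerc→Section 10am, Costa→Section 3pm, Okafor→Section 4pm, Ghosh→Section 2pm = 385 points.
Checked against all permutations: 387 points is optimal.
Leclerc's own top section is Section 2pm (94 points), but forcing Leclerc→Section 2pm and reassigning the rest optimally gives only 373 points — worse by 14.

Leclerc receives Section 1pm.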